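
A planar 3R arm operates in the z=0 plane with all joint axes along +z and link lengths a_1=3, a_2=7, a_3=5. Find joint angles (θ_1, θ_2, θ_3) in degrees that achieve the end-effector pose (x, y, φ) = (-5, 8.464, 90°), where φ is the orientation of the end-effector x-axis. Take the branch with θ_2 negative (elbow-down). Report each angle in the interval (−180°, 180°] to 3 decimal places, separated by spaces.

wrist centre = target − a_3·(cos φ, sin φ) = (-5.0000, 3.4640)
cos θ_2 = (36.9993−3²−7²)/(2·3·7) = -0.5000; θ_2 = -120.0011° (elbow-down)
β = atan2(3.4640,-5.0000) = 145.2858°; ψ = atan2(-6.0621,-0.5001) = -94.7162°
θ_1 = β − ψ = 240.0019°
θ_3 = φ − θ_1 − θ_2 = -30.0008° (wrapped to (-180°,180°])

-119.998 -120.001 -30.001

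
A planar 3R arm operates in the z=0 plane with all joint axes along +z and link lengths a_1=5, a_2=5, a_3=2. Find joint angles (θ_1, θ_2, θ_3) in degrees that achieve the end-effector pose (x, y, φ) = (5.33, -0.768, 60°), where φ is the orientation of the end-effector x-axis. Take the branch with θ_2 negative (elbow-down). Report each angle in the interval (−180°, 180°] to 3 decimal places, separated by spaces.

wrist centre = target − a_3·(cos φ, sin φ) = (4.3300, -2.5001)
cos θ_2 = (24.9992−5²−5²)/(2·5·5) = -0.5000; θ_2 = -120.0011° (elbow-down)
β = atan2(-2.5001,4.3300) = -30.0012°; ψ = atan2(-4.3301,2.4999) = -60.0006°
θ_1 = β − ψ = 29.9993°
θ_3 = φ − θ_1 − θ_2 = 150.0018° (wrapped to (-180°,180°])

29.999 -120.001 150.002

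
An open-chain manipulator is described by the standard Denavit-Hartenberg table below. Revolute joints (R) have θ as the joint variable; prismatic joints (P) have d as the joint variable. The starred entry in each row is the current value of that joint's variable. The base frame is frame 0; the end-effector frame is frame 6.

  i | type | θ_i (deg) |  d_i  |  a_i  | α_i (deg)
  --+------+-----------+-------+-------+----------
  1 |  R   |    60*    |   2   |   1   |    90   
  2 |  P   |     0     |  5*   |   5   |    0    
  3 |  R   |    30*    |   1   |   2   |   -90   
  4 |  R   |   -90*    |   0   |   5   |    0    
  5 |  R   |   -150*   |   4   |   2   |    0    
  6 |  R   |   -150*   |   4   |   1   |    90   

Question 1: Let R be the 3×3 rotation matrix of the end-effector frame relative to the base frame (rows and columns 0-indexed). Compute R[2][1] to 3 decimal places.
End-effector y-axis (col 1 of R) = (-0.2500,-0.4330,0.8660)
R[2][1] = 0.8660

0.866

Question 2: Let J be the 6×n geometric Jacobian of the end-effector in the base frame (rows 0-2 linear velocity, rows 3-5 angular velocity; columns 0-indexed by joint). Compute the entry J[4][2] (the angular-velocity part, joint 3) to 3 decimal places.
axis z_2 = (0.8660,-0.5000,0.0000); lever o_n−o_2 = (2.9372,-4.4486,7.8612)
cross product → J_v[:, 2] = (-3.9306,-6.8080,-2.3840)
J_ω[:, 2] = z_2
entry J[4][2] = -0.5000

-0.500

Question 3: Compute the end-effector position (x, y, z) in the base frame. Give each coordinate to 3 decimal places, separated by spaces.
after link 1: o_1 = (0.5000, 0.8660, 2.0000)
after link 2: o_2 = (7.3301, 2.6962, 2.0000)
after link 3: o_3 = (9.0622, 3.6962, 3.0000)
after link 4: o_4 = (13.3923, 1.1962, 3.0000)
after link 5: o_5 = (10.4593, -0.4199, 5.9641)
after link 6: o_6 = (10.2673, -1.7524, 9.8612)

10.267 -1.752 9.861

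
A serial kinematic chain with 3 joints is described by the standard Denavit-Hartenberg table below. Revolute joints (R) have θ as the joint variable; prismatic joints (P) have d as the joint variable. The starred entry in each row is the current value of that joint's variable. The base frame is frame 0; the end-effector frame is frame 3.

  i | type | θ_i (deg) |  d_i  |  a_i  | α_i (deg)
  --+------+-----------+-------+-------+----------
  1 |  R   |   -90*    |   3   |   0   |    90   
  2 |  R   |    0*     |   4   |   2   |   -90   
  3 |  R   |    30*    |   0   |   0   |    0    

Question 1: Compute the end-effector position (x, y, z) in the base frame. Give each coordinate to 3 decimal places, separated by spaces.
after link 1: o_1 = (0.0000, 0.0000, 3.0000)
after link 2: o_2 = (-4.0000, -2.0000, 3.0000)
after link 3: o_3 = (-4.0000, -2.0000, 3.0000)

-4.000 -2.000 3.000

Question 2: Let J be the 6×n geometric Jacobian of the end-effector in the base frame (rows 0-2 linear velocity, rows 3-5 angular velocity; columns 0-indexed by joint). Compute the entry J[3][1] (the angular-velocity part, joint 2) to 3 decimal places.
axis z_1 = (-1.0000,-0.0000,0.0000); lever o_n−o_1 = (-4.0000,-2.0000,0.0000)
cross product → J_v[:, 1] = (0.0000,0.0000,2.0000)
J_ω[:, 1] = z_1
entry J[3][1] = -1.0000

-1.000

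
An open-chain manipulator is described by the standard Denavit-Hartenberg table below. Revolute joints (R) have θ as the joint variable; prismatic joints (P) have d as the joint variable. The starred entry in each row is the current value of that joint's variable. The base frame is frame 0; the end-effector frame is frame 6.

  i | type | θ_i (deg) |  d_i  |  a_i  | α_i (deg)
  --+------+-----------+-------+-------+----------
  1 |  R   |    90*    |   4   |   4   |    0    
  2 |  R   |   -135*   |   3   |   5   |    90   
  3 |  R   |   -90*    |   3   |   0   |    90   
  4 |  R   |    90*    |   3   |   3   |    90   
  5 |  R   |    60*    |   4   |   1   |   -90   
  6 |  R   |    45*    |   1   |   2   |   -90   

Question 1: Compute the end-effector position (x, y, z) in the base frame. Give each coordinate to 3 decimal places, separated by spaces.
-4.902 -0.066 4.414

after link 1: o_1 = (0.0000, 4.0000, 4.0000)
after link 2: o_2 = (3.5355, 0.4645, 7.0000)
after link 3: o_3 = (1.4142, -1.6569, 7.0000)
after link 4: o_4 = (-2.8284, -1.6569, 7.0000)
after link 5: o_5 = (-3.7944, -1.3980, 3.0000)
after link 6: o_6 = (-4.9016, -0.0661, 4.4142)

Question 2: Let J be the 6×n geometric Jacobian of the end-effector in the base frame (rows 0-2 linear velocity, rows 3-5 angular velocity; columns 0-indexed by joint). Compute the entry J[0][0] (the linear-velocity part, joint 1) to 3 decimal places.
0.066

axis z_0 = ẑ; lever o_n−o_0 = (-4.9016,-0.0661,4.4142)
cross product → J_v[:, 0] = (0.0661,-4.9016,0.0000)
J_ω[:, 0] = z_0
entry J[0][0] = 0.0661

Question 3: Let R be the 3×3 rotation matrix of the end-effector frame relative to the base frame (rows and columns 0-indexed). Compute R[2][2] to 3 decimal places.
End-effector z-axis (col 2 of R) = (0.6830,-0.1830,0.7071)
R[2][2] = 0.7071

0.707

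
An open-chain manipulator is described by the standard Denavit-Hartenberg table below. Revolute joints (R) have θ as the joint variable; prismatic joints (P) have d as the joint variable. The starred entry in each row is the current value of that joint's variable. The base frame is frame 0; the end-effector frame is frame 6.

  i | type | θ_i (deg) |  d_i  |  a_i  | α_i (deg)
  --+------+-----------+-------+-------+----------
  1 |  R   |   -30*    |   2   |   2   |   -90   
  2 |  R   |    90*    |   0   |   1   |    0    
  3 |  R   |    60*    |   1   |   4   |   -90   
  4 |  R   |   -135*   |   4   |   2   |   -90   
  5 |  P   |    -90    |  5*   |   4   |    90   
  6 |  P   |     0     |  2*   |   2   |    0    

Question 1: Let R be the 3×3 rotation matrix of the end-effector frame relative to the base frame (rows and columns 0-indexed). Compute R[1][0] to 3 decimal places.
0.250

End-effector x-axis (col 0 of R) = (-0.4330,0.2500,0.8660)
R[1][0] = 0.2500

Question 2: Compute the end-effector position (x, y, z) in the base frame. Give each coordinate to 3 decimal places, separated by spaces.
-5.982 8.691 5.892

after link 1: o_1 = (1.7321, -1.0000, 2.0000)
after link 2: o_2 = (1.7321, -1.0000, 1.0000)
after link 3: o_3 = (-0.7679, 1.5981, -1.0000)
after link 4: o_4 = (-0.7322, 3.2104, 3.1712)
after link 5: o_5 = (-3.3482, 8.8032, 4.8675)
after link 6: o_6 = (-5.9820, 8.6909, 5.8925)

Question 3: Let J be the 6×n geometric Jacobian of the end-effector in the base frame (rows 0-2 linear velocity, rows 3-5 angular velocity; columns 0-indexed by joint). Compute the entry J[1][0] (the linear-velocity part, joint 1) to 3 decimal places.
-5.982

axis z_0 = ẑ; lever o_n−o_0 = (-5.9820,8.6909,5.8925)
cross product → J_v[:, 0] = (-8.6909,-5.9820,0.0000)
J_ω[:, 0] = z_0
entry J[1][0] = -5.9820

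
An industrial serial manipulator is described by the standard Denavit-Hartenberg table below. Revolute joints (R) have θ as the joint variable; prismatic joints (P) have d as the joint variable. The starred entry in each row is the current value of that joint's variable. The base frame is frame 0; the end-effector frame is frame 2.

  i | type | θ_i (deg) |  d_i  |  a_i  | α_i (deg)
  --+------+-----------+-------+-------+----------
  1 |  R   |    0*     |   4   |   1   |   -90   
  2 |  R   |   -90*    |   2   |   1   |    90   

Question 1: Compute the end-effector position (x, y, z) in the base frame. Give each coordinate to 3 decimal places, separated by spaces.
after link 1: o_1 = (1.0000, 0.0000, 4.0000)
after link 2: o_2 = (1.0000, 2.0000, 5.0000)

1.000 2.000 5.000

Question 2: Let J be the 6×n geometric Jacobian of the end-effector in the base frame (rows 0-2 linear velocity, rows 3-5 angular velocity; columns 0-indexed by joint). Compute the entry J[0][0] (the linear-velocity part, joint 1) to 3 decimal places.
-2.000

axis z_0 = ẑ; lever o_n−o_0 = (1.0000,2.0000,5.0000)
cross product → J_v[:, 0] = (-2.0000,1.0000,0.0000)
J_ω[:, 0] = z_0
entry J[0][0] = -2.0000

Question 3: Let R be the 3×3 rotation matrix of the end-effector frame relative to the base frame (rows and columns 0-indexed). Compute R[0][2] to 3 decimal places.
End-effector z-axis (col 2 of R) = (-1.0000,0.0000,0.0000)
R[0][2] = -1.0000

-1.000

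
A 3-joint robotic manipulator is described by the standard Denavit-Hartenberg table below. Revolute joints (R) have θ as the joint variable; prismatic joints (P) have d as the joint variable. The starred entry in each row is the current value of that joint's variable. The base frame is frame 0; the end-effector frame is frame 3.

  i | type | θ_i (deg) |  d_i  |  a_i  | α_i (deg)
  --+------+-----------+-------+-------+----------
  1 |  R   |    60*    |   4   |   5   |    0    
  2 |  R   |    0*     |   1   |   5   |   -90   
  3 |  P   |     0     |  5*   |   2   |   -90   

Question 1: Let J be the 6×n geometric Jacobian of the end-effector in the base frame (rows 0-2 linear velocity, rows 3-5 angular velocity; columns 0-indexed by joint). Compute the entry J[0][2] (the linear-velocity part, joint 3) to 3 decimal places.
-0.866

prismatic axis z_2 = (-0.8660,0.5000,0.0000)
J_v[:, 2] = z_2; J_ω[:, 2] = (0,0,0)
entry J[0][2] = -0.8660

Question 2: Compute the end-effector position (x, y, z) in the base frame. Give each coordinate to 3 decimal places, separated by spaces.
after link 1: o_1 = (2.5000, 4.3301, 4.0000)
after link 2: o_2 = (5.0000, 8.6603, 5.0000)
after link 3: o_3 = (1.6699, 12.8923, 5.0000)

1.670 12.892 5.000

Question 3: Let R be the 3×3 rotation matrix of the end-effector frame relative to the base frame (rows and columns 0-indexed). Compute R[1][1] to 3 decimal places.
End-effector y-axis (col 1 of R) = (0.8660,-0.5000,-0.0000)
R[1][1] = -0.5000

-0.500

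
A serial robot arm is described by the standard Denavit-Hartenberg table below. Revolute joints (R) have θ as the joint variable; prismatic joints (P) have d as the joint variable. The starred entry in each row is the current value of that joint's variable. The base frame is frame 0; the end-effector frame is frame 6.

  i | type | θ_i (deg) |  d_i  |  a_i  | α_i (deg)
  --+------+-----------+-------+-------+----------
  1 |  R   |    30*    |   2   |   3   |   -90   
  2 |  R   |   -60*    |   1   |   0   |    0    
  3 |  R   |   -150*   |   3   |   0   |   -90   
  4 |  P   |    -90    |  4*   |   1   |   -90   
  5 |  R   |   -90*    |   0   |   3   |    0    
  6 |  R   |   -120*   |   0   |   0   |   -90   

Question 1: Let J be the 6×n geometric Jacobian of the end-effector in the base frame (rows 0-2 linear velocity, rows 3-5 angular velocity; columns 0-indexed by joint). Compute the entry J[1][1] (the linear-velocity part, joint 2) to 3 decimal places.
axis z_1 = (-0.5000,0.8660,0.0000); lever o_n−o_1 = (-5.5311,2.5801,6.0622)
cross product → J_v[:, 1] = (5.2500,3.0311,3.5000)
J_ω[:, 1] = z_1
entry J[1][1] = 3.0311

3.031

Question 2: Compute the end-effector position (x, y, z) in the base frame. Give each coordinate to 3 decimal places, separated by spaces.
-2.933 4.080 8.062

after link 1: o_1 = (2.5981, 1.5000, 2.0000)
after link 2: o_2 = (2.0981, 2.3660, 2.0000)
after link 3: o_3 = (0.5981, 4.9641, 2.0000)
after link 4: o_4 = (-1.6340, 4.8301, 5.4641)
after link 5: o_5 = (-2.9330, 4.0801, 8.0622)
after link 6: o_6 = (-2.9330, 4.0801, 8.0622)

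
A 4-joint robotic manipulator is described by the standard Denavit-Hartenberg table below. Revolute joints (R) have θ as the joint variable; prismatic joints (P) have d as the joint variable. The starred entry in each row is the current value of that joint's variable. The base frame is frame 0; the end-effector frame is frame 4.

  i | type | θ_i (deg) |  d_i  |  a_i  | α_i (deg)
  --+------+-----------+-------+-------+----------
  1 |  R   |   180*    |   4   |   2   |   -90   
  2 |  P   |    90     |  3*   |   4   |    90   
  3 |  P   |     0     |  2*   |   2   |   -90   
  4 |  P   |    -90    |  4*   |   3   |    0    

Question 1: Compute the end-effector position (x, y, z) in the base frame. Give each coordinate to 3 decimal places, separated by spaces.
-7.000 -7.000 -2.000

after link 1: o_1 = (-2.0000, 0.0000, 4.0000)
after link 2: o_2 = (-2.0000, -3.0000, 0.0000)
after link 3: o_3 = (-4.0000, -3.0000, -2.0000)
after link 4: o_4 = (-7.0000, -7.0000, -2.0000)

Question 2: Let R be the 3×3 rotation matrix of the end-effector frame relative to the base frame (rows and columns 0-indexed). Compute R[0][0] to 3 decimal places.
-1.000

End-effector x-axis (col 0 of R) = (-1.0000,0.0000,0.0000)
R[0][0] = -1.0000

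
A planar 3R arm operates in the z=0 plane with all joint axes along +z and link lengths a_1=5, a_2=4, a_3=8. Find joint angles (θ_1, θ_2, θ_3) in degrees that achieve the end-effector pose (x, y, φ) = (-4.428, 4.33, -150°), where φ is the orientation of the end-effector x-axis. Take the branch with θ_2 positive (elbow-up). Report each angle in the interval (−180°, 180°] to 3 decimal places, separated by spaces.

59.997 30.003 120.000

wrist centre = target − a_3·(cos φ, sin φ) = (2.5002, 8.3300)
cos θ_2 = (75.6399−5²−4²)/(2·5·4) = 0.8660; θ_2 = 30.0032° (elbow-up)
β = atan2(8.3300,2.5002) = 73.2932°; ψ = atan2(2.0002,8.4640) = 13.2961°
θ_1 = β − ψ = 59.9971°
θ_3 = φ − θ_1 − θ_2 = 119.9998° (wrapped to (-180°,180°])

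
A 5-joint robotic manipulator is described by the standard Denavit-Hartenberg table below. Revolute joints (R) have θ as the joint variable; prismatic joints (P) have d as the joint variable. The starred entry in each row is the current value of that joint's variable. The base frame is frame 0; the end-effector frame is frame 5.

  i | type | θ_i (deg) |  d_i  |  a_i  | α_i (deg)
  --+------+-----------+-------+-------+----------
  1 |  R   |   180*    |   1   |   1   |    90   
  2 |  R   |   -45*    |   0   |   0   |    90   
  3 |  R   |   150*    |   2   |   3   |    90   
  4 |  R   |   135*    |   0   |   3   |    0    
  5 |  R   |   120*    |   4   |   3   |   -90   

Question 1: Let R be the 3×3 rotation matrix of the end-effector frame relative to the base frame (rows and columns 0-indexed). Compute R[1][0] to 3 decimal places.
-0.129

End-effector x-axis (col 0 of R) = (-0.8415,-0.1294,0.5245)
R[1][0] = -0.1294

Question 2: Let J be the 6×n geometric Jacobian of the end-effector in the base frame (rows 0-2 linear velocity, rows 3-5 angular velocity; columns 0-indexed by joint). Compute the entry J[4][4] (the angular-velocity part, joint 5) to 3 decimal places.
axis z_4 = (-0.3536,0.8660,-0.3536); lever o_n−o_4 = (-3.9387,3.0759,0.1593)
cross product → J_v[:, 4] = (1.2255,1.4489,2.3236)
J_ω[:, 4] = z_4
entry J[4][4] = 0.8660

0.866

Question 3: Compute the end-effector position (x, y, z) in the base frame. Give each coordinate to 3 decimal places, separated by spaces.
-1.486 3.515 -1.217

after link 1: o_1 = (-1.0000, 0.0000, 1.0000)
after link 2: o_2 = (-1.0000, 0.0000, 1.0000)
after link 3: o_3 = (2.2513, 1.5000, 1.4229)
after link 4: o_4 = (2.4523, 0.4393, -1.3761)
after link 5: o_5 = (-1.4864, 3.5152, -1.2168)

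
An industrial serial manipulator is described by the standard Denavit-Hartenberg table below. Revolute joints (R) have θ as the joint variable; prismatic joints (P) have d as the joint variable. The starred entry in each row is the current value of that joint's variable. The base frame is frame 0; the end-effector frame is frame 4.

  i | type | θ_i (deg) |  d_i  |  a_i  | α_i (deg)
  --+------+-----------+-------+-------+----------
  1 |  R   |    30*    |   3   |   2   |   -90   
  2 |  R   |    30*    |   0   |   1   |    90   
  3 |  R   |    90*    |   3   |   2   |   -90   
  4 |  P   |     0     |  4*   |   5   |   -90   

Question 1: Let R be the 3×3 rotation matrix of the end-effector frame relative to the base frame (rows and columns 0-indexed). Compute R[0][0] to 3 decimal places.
-0.500

End-effector x-axis (col 0 of R) = (-0.5000,0.8660,-0.0000)
R[0][0] = -0.5000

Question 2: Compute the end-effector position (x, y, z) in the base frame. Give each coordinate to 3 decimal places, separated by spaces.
after link 1: o_1 = (1.7321, 1.0000, 3.0000)
after link 2: o_2 = (2.4821, 1.4330, 2.5000)
after link 3: o_3 = (2.7811, 3.9151, 5.0981)
after link 4: o_4 = (-2.7189, 6.5131, 7.0981)

-2.719 6.513 7.098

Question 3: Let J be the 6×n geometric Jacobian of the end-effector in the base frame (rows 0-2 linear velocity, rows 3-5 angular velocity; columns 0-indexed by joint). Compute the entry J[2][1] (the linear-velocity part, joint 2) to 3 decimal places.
axis z_1 = (-0.5000,0.8660,0.0000); lever o_n−o_1 = (-4.4510,5.5131,4.0981)
cross product → J_v[:, 1] = (3.5490,2.0490,1.0981)
J_ω[:, 1] = z_1
entry J[2][1] = 1.0981

1.098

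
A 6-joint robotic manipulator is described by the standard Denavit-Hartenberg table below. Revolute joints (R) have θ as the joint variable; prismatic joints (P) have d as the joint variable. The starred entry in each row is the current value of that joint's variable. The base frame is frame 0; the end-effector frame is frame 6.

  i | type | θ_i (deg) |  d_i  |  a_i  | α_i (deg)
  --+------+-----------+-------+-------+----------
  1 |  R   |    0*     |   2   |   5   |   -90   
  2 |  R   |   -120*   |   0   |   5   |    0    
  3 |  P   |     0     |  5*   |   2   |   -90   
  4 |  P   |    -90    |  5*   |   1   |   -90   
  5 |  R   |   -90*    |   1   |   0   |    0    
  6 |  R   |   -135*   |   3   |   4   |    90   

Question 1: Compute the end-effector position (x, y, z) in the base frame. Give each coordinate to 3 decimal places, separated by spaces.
1.381 3.172 12.612

after link 1: o_1 = (5.0000, 0.0000, 2.0000)
after link 2: o_2 = (2.5000, -0.0000, 6.3301)
after link 3: o_3 = (1.5000, 5.0000, 8.0622)
after link 4: o_4 = (5.8301, 6.0000, 10.5622)
after link 5: o_5 = (5.3301, 6.0000, 11.4282)
after link 6: o_6 = (1.3806, 3.1716, 12.6121)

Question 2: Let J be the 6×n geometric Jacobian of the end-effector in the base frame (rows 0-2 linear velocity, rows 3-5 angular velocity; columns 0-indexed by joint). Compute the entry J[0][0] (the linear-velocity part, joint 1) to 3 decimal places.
-3.172

axis z_0 = ẑ; lever o_n−o_0 = (1.3806,3.1716,12.6121)
cross product → J_v[:, 0] = (-3.1716,1.3806,0.0000)
J_ω[:, 0] = z_0
entry J[0][0] = -3.1716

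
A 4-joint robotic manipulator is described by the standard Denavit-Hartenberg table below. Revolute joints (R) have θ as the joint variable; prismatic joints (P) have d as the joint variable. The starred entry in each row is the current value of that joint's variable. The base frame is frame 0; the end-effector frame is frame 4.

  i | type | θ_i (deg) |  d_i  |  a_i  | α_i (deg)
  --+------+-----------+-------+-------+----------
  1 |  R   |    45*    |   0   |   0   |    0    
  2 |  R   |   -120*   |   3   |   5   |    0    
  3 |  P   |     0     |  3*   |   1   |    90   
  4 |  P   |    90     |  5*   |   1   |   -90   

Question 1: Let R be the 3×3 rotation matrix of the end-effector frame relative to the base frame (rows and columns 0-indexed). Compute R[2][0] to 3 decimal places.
1.000

End-effector x-axis (col 0 of R) = (0.0000,-0.0000,1.0000)
R[2][0] = 1.0000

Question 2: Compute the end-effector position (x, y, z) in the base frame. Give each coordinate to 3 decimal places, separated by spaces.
-3.277 -7.090 7.000

after link 1: o_1 = (0.0000, 0.0000, 0.0000)
after link 2: o_2 = (1.2941, -4.8296, 3.0000)
after link 3: o_3 = (1.5529, -5.7956, 6.0000)
after link 4: o_4 = (-3.2767, -7.0897, 7.0000)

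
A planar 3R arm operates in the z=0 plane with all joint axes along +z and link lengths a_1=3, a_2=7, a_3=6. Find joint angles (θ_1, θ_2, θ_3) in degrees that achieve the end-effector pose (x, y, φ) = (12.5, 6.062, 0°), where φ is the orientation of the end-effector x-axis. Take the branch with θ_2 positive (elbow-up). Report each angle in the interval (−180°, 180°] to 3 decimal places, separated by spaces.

wrist centre = target − a_3·(cos φ, sin φ) = (6.5000, 6.0620)
cos θ_2 = (78.9978−3²−7²)/(2·3·7) = 0.4999; θ_2 = 60.0034° (elbow-up)
β = atan2(6.0620,6.5000) = 43.0031°; ψ = atan2(6.0624,6.4996) = 43.0065°
θ_1 = β − ψ = -0.0034°
θ_3 = φ − θ_1 − θ_2 = -60.0000° (wrapped to (-180°,180°])

-0.003 60.003 -60.000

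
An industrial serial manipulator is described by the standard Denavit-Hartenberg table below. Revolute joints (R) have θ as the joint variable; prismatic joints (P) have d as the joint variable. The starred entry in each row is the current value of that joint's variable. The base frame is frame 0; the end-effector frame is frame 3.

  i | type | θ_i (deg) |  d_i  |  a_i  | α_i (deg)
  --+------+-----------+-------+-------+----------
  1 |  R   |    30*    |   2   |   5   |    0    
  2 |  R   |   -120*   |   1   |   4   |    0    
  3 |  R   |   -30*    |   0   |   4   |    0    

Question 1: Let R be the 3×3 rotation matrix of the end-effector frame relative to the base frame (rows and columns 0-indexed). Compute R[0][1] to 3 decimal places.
0.866

End-effector y-axis (col 1 of R) = (0.8660,-0.5000,0.0000)
R[0][1] = 0.8660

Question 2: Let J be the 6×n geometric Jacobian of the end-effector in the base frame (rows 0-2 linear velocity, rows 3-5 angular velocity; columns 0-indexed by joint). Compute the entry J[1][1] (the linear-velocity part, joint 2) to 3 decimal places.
-2.000

axis z_1 = (0.0000,0.0000,1.0000); lever o_n−o_1 = (-2.0000,-7.4641,1.0000)
cross product → J_v[:, 1] = (7.4641,-2.0000,0.0000)
J_ω[:, 1] = z_1
entry J[1][1] = -2.0000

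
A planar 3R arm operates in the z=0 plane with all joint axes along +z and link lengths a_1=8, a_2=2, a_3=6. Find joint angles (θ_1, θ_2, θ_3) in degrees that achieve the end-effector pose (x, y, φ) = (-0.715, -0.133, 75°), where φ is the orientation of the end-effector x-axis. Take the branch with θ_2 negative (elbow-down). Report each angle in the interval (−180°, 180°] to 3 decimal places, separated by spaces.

wrist centre = target − a_3·(cos φ, sin φ) = (-2.2679, -5.9286)
cos θ_2 = (40.2912−8²−2²)/(2·8·2) = -0.8659; θ_2 = -149.9856° (elbow-down)
β = atan2(-5.9286,-2.2679) = -110.9339°; ψ = atan2(-1.0004,6.2682) = -9.0682°
θ_1 = β − ψ = -101.8657°
θ_3 = φ − θ_1 − θ_2 = -33.1487° (wrapped to (-180°,180°])

-101.866 -149.986 -33.149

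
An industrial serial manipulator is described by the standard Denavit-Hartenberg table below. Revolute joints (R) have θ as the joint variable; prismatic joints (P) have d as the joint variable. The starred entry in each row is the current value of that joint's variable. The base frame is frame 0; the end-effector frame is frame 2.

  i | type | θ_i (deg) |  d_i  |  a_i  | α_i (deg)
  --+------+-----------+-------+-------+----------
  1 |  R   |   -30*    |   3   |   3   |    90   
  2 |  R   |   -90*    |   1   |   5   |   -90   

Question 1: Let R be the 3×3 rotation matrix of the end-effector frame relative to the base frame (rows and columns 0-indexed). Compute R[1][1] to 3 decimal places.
0.866

End-effector y-axis (col 1 of R) = (0.5000,0.8660,-0.0000)
R[1][1] = 0.8660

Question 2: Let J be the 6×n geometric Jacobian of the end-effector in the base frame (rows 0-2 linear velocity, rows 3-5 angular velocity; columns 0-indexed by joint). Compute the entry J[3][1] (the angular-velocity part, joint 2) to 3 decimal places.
axis z_1 = (-0.5000,-0.8660,0.0000); lever o_n−o_1 = (-0.5000,-0.8660,-5.0000)
cross product → J_v[:, 1] = (4.3301,-2.5000,0.0000)
J_ω[:, 1] = z_1
entry J[3][1] = -0.5000

-0.500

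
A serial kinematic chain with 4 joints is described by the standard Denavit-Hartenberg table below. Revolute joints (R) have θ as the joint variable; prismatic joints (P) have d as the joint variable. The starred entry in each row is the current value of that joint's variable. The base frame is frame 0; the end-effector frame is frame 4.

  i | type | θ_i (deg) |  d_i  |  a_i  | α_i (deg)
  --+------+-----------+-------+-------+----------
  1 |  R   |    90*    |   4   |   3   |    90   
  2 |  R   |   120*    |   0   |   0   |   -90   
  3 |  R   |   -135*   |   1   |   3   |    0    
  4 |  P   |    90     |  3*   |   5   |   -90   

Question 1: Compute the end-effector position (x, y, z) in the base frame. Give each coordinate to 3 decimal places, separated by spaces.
5.657 -1.171 3.225

after link 1: o_1 = (0.0000, 3.0000, 4.0000)
after link 2: o_2 = (0.0000, 3.0000, 4.0000)
after link 3: o_3 = (2.1213, 3.1946, 1.6629)
after link 4: o_4 = (5.6569, -1.1712, 3.2247)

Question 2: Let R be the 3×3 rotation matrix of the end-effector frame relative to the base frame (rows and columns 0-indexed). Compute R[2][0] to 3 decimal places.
End-effector x-axis (col 0 of R) = (0.7071,-0.3536,0.6124)
R[2][0] = 0.6124

0.612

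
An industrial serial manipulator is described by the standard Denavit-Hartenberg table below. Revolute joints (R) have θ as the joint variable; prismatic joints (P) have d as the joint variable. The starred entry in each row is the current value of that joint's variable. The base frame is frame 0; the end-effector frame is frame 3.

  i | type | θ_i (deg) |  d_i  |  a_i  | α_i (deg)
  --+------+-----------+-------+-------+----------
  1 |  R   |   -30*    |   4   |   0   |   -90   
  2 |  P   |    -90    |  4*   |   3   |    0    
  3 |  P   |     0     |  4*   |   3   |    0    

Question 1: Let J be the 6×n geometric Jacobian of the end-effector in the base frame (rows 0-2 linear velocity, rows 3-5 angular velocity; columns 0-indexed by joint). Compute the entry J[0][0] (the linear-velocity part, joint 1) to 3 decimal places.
-6.928

axis z_0 = ẑ; lever o_n−o_0 = (4.0000,6.9282,10.0000)
cross product → J_v[:, 0] = (-6.9282,4.0000,0.0000)
J_ω[:, 0] = z_0
entry J[0][0] = -6.9282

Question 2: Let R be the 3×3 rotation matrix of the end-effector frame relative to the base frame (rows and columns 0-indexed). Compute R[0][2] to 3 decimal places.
0.500

End-effector z-axis (col 2 of R) = (0.5000,0.8660,0.0000)
R[0][2] = 0.5000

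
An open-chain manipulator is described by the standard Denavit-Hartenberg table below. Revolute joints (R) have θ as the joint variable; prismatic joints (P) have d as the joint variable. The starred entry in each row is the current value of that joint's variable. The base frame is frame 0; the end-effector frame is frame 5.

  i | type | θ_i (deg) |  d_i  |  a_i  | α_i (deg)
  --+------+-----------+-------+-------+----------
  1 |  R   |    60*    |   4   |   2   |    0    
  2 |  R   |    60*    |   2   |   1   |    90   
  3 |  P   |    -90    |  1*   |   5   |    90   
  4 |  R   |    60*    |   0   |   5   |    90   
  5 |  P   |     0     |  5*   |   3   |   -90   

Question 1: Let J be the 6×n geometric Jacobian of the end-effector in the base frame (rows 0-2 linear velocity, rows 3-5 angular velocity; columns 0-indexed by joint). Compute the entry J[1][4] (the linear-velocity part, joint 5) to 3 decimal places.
-0.250

prismatic axis z_4 = (-0.4330,-0.2500,-0.8660)
J_v[:, 4] = z_4; J_ω[:, 4] = (0,0,0)
entry J[1][4] = -0.2500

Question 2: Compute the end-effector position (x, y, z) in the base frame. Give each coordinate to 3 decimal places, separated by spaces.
after link 1: o_1 = (1.0000, 1.7321, 4.0000)
after link 2: o_2 = (0.5000, 2.5981, 6.0000)
after link 3: o_3 = (1.3660, 3.0981, 1.0000)
after link 4: o_4 = (5.1160, 5.2631, -1.5000)
after link 5: o_5 = (5.2010, 5.3122, -7.3301)

5.201 5.312 -7.330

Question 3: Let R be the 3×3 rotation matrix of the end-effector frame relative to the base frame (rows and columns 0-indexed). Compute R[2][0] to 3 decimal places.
End-effector x-axis (col 0 of R) = (0.7500,0.4330,-0.5000)
R[2][0] = -0.5000

-0.500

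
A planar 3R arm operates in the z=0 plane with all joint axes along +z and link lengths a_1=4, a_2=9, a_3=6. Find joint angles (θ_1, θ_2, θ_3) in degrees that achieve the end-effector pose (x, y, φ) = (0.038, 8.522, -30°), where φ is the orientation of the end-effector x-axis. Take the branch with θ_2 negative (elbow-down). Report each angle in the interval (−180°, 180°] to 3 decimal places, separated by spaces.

134.991 -29.985 -135.005

wrist centre = target − a_3·(cos φ, sin φ) = (-5.1582, 11.5220)
cos θ_2 = (159.3630−4²−9²)/(2·4·9) = 0.8662; θ_2 = -29.9854° (elbow-down)
β = atan2(11.5220,-5.1582) = 114.1170°; ψ = atan2(-4.4980,11.7954) = -20.8737°
θ_1 = β − ψ = 134.9907°
θ_3 = φ − θ_1 − θ_2 = -135.0054° (wrapped to (-180°,180°])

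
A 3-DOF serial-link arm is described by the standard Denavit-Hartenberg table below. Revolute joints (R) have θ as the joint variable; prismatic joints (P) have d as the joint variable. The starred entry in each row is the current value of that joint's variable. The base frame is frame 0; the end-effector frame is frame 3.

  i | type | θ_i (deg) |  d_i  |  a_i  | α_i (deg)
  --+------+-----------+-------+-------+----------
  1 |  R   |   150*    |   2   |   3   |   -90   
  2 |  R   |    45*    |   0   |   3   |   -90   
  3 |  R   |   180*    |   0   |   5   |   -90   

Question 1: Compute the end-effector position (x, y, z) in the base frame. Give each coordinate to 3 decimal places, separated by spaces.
after link 1: o_1 = (-2.5981, 1.5000, 2.0000)
after link 2: o_2 = (-4.4352, 2.5607, -0.1213)
after link 3: o_3 = (-1.3733, 0.7929, 3.4142)

-1.373 0.793 3.414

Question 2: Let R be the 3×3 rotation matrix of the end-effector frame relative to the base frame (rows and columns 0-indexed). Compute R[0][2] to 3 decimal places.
End-effector z-axis (col 2 of R) = (-0.5000,-0.8660,0.0000)
R[0][2] = -0.5000

-0.500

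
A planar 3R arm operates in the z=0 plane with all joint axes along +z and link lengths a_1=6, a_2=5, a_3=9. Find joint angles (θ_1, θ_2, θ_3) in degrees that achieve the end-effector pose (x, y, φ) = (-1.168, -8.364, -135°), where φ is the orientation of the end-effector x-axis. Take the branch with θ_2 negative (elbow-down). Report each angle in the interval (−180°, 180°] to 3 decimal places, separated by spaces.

wrist centre = target − a_3·(cos φ, sin φ) = (5.1960, -2.0000)
cos θ_2 = (30.9982−6²−5²)/(2·6·5) = -0.5000; θ_2 = -120.0020° (elbow-down)
β = atan2(-2.0000,5.1960) = -21.0528°; ψ = atan2(-4.3300,3.4998) = -51.0524°
θ_1 = β − ψ = 29.9996°
θ_3 = φ − θ_1 − θ_2 = -44.9975° (wrapped to (-180°,180°])

30.000 -120.002 -44.998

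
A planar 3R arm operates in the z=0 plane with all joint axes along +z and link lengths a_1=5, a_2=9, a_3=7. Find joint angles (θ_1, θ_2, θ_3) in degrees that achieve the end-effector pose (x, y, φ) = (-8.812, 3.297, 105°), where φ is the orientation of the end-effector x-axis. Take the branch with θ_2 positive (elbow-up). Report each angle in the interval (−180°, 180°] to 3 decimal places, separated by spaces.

wrist centre = target − a_3·(cos φ, sin φ) = (-7.0003, -3.4645)
cos θ_2 = (61.0064−5²−9²)/(2·5·9) = -0.4999; θ_2 = 119.9953° (elbow-up)
β = atan2(-3.4645,-7.0003) = -153.6689°; ψ = atan2(7.7946,0.5006) = 86.3250°
θ_1 = β − ψ = -239.9939°
θ_3 = φ − θ_1 − θ_2 = -135.0014° (wrapped to (-180°,180°])

120.006 119.995 -135.001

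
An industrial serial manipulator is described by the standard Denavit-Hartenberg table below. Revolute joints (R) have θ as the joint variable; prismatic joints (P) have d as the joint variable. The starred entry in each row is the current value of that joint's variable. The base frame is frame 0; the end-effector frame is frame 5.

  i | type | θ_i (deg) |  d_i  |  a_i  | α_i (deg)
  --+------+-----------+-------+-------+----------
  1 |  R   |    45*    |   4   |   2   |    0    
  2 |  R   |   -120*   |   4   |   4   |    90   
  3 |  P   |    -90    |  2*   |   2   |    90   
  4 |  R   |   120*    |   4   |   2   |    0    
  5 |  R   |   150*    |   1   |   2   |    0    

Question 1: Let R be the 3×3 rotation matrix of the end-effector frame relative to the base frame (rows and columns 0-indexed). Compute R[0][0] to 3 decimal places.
0.966

End-effector x-axis (col 0 of R) = (0.9659,0.2588,0.0000)
R[0][0] = 0.9659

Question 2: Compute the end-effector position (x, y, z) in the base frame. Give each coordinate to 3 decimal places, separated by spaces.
-0.518 1.932 7.000

after link 1: o_1 = (1.4142, 1.4142, 4.0000)
after link 2: o_2 = (2.4495, -2.4495, 8.0000)
after link 3: o_3 = (0.5176, -2.9671, 6.0000)
after link 4: o_4 = (-2.1907, 0.4483, 7.0000)
after link 5: o_5 = (-0.5176, 1.9319, 7.0000)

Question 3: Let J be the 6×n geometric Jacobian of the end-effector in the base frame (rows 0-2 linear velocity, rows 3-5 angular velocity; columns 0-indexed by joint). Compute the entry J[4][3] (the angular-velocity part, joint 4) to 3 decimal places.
axis z_3 = (-0.2588,0.9659,-0.0000); lever o_n−o_3 = (-1.0353,4.8990,1.0000)
cross product → J_v[:, 3] = (0.9659,0.2588,-0.2679)
J_ω[:, 3] = z_3
entry J[4][3] = 0.9659

0.966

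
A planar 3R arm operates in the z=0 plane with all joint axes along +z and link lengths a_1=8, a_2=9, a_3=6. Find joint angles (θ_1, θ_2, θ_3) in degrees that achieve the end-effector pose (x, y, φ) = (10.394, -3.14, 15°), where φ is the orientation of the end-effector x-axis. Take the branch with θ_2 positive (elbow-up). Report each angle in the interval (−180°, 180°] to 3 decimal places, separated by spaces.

-121.168 135.004 1.164

wrist centre = target − a_3·(cos φ, sin φ) = (4.5984, -4.6929)
cos θ_2 = (43.1691−8²−9²)/(2·8·9) = -0.7072; θ_2 = 135.0042° (elbow-up)
β = atan2(-4.6929,4.5984) = -45.5825°; ψ = atan2(6.3635,1.6356) = 75.5856°
θ_1 = β − ψ = -121.1681°
θ_3 = φ − θ_1 − θ_2 = 1.1639° (wrapped to (-180°,180°])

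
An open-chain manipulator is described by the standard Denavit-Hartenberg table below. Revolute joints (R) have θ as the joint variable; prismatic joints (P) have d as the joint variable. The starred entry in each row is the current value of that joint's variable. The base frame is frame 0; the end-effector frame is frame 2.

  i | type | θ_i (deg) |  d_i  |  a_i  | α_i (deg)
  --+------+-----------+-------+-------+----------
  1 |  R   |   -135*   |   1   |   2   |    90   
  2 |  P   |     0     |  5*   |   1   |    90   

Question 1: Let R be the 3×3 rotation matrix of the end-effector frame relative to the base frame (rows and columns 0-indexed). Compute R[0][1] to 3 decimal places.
-0.707

End-effector y-axis (col 1 of R) = (-0.7071,0.7071,0.0000)
R[0][1] = -0.7071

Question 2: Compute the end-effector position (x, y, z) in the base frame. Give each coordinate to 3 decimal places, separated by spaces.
after link 1: o_1 = (-1.4142, -1.4142, 1.0000)
after link 2: o_2 = (-5.6569, 1.4142, 1.0000)

-5.657 1.414 1.000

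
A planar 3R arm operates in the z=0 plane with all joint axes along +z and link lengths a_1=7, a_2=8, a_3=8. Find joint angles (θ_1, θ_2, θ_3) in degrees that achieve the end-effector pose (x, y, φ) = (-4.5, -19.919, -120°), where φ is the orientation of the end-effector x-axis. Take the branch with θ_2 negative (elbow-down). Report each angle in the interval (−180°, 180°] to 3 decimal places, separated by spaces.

wrist centre = target − a_3·(cos φ, sin φ) = (-0.5000, -12.9908)
cos θ_2 = (169.0108−7²−8²)/(2·7·8) = 0.5001; θ_2 = -59.9936° (elbow-down)
β = atan2(-12.9908,-0.5000) = -92.2042°; ψ = atan2(-6.9278,11.0008) = -32.2008°
θ_1 = β − ψ = -60.0034°
θ_3 = φ − θ_1 − θ_2 = -0.0030° (wrapped to (-180°,180°])

-60.003 -59.994 -0.003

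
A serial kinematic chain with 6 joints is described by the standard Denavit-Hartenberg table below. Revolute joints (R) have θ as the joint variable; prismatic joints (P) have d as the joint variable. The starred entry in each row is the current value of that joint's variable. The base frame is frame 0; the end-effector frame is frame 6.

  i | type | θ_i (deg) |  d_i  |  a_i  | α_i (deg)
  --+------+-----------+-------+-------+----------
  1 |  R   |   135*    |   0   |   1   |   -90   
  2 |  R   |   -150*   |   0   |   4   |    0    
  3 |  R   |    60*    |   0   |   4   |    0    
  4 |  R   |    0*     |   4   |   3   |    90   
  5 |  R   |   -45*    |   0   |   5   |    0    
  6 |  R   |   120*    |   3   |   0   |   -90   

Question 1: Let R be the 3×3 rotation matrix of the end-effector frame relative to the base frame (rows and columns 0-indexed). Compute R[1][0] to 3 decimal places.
-0.683

End-effector x-axis (col 0 of R) = (-0.6830,-0.6830,0.2588)
R[1][0] = -0.6830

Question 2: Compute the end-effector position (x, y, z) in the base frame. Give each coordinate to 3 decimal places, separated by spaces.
after link 1: o_1 = (-0.7071, 0.7071, 0.0000)
after link 2: o_2 = (1.7424, -1.7424, 2.0000)
after link 3: o_3 = (1.7424, -1.7424, 6.0000)
after link 4: o_4 = (-1.0860, -4.5708, 9.0000)
after link 5: o_5 = (1.4140, -2.0708, 12.5355)
after link 6: o_6 = (3.5353, -4.1921, 12.5355)

3.535 -4.192 12.536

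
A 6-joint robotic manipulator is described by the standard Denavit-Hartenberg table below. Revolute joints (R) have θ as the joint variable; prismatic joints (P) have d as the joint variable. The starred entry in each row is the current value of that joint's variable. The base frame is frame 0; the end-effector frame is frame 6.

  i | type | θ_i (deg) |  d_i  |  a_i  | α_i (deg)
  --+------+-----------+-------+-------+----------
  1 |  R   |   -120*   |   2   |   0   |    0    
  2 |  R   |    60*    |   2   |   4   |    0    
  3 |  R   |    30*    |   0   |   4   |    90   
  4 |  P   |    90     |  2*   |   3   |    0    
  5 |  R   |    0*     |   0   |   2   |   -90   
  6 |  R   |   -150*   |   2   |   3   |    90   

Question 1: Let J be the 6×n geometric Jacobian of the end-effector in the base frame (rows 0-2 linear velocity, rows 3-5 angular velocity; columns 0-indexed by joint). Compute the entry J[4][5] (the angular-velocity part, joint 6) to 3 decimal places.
0.500

axis z_5 = (-0.8660,0.5000,0.0000); lever o_n−o_5 = (-2.4821,-0.2990,-2.5981)
cross product → J_v[:, 5] = (-1.2990,-2.2500,1.5000)
J_ω[:, 5] = z_5
entry J[4][5] = 0.5000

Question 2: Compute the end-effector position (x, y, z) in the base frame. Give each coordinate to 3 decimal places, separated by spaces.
1.982 -7.495 6.402

after link 1: o_1 = (0.0000, 0.0000, 2.0000)
after link 2: o_2 = (2.0000, -3.4641, 4.0000)
after link 3: o_3 = (5.4641, -5.4641, 4.0000)
after link 4: o_4 = (4.4641, -7.1962, 7.0000)
after link 5: o_5 = (4.4641, -7.1962, 9.0000)
after link 6: o_6 = (1.9821, -7.4952, 6.4019)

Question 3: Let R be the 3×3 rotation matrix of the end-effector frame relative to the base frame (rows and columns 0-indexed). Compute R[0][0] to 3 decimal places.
End-effector x-axis (col 0 of R) = (-0.2500,-0.4330,-0.8660)
R[0][0] = -0.2500

-0.250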